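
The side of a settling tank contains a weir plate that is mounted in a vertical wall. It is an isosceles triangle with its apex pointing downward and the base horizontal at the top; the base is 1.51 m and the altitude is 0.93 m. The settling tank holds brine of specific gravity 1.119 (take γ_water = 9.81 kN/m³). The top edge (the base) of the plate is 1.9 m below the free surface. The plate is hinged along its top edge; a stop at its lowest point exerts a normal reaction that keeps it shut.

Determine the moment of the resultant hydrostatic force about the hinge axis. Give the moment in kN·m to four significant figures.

M ≈ 5.651 kN·m

γ = 1.119 × 9.81 = 10.97739 kN/m³.
With the apex down, the centroid sits h/3 = 0.93/3 = 0.31 m below the base (the top edge), so the centroid depth is h_c = 1.9 + 0.31 = 2.21 m.
A = ½ × 1.51 × 0.93 = 0.70215 m².
Resultant F = γ·h_c·A = 10.97739 × 2.21 × 0.70215 = 17.0342 kN.
I_c = b·h³/36 = 1.51 × 0.93³/36 = 0.0337383 m⁴.
Centre of pressure: y_p = y_c + I_c/(y_c·A) = 2.21 + 0.0337383/(2.21 × 0.70215) = 2.21 + 0.0217421 = 2.23174 m along the plane.
The resultant acts 0.31 + 0.0217421 = 0.331742 m (along the plate) below the hinge at the top edge, so the moment about the hinge is M = F × 0.331742 = 17.0342 × 0.331742 = 5.65096 kN·m.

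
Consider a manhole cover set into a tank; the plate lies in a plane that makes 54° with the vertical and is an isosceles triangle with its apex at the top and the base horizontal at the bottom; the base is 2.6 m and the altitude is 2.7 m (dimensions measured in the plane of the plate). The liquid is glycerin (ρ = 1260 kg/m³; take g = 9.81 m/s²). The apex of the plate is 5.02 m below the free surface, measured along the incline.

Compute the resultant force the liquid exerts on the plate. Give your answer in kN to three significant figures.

γ = ρg = 1260 × 9.81 / 1000 = 12.3606 kN/m³.
The plate makes 54° with the vertical, i.e. θ = 90° − 54° = 36° to the horizontal. Measuring y along the incline from the free-surface line, vertical depth h = y·sinθ with sinθ = 0.587785.
With the apex up, the centroid sits 2h/3 = 2 × 2.7/3 = 1.8 m below the apex, so y_c = 5.02 + 1.8 = 6.82 m and h_c = 6.82 × 0.587785 = 4.00869 m.
A = ½ × 2.6 × 2.7 = 3.51 m².
Resultant F = γ·h_c·A = 12.3606 × 4.00869 × 3.51 = 173.92 kN.

F ≈ 174 kN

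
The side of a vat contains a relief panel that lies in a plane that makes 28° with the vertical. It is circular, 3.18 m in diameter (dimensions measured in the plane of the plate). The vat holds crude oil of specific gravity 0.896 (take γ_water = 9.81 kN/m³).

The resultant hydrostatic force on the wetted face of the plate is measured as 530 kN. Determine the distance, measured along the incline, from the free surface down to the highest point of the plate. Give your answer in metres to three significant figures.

γ = 0.896 × 9.81 = 8.78976 kN/m³.
A = π(1.59)² = 7.94226 m².
From F = γ·h_c·A, the centroid depth is h_c = 530/(8.78976 × 7.94226) = 7.59197 m.
The plate makes 28° with the vertical, i.e. θ = 90° − 28° = 62° to the horizontal. Measuring y along the incline from the free-surface line, vertical depth h = y·sinθ with sinθ = 0.882948.
Along the incline, y_c = h_c/sinθ = 7.59197/0.882948 = 8.59843 m.
The centroid is at the centre, 1.59 m below the top of the plate, so the highest point sits at y_top = 8.59843 − 1.59 = 7.00843 m along the incline.

y_top ≈ 7.01 m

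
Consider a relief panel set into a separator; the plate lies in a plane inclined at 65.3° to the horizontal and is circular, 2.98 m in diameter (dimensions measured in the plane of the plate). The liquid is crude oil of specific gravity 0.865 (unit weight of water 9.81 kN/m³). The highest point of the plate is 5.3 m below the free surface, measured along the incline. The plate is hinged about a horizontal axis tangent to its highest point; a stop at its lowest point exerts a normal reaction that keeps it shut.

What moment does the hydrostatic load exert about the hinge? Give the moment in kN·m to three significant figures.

γ = 0.865 × 9.81 = 8.48565 kN/m³.
Let θ = 65.3° be the plate's angle to the horizontal; measure y along the incline from where the plane meets the free surface. Vertical depth h = y·sinθ with sinθ = 0.908508.
The centroid is at the centre, 1.49 m below the top of the plate, so y_c = 5.3 + 1.49 = 6.79 m and h_c = 6.79 × 0.908508 = 6.16877 m.
A = π(1.49)² = 6.97465 m².
Resultant F = γ·h_c·A = 8.48565 × 6.16877 × 6.97465 = 365.095 kN.
I_c = πr⁴/4 = π × 1.49⁴/4 = 3.87111 m⁴.
Centre of pressure: y_p = y_c + I_c/(y_c·A) = 6.79 + 3.87111/(6.79 × 6.97465) = 6.79 + 0.0817416 = 6.87174 m along the plane.
The resultant acts 1.49 + 0.0817416 = 1.57174 m (along the plate) below the hinge at the top edge, so the moment about the hinge is M = F × 1.57174 = 365.095 × 1.57174 = 573.834 kN·m.

M ≈ 574 kN·m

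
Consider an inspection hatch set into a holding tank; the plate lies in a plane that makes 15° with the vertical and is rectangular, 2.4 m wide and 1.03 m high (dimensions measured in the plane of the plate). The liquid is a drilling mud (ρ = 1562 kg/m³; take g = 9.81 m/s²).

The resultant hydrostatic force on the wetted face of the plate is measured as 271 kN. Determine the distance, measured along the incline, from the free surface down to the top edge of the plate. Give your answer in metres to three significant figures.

y_top ≈ 6.89 m

γ = ρg = 1562 × 9.81 / 1000 = 15.32322 kN/m³.
A = 2.4 × 1.03 = 2.472 m².
From F = γ·h_c·A, the centroid depth is h_c = 271/(15.32322 × 2.472) = 7.15436 m.
The plate makes 15° with the vertical, i.e. θ = 90° − 15° = 75° to the horizontal. Measuring y along the incline from the free-surface line, vertical depth h = y·sinθ with sinθ = 0.965926.
Along the incline, y_c = h_c/sinθ = 7.15436/0.965926 = 7.40674 m.
The centroid lies 1.03/2 = 0.515 m below the top edge, so the top edge sits at y_top = 7.40674 − 0.515 = 6.89174 m along the incline.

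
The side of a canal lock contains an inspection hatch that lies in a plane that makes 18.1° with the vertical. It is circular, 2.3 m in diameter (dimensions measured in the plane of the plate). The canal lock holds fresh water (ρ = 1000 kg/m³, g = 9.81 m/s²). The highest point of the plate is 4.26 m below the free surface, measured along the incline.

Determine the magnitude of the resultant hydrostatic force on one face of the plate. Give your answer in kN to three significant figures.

γ = ρg = 1000 × 9.81 = 9810 N/m³ = 9.81 kN/m³.
The plate makes 18.1° with the vertical, i.e. θ = 90° − 18.1° = 71.9° to the horizontal. Measuring y along the incline from the free-surface line, vertical depth h = y·sinθ with sinθ = 0.950516.
The centroid is at the centre, 1.15 m below the top of the plate, so y_c = 4.26 + 1.15 = 5.41 m and h_c = 5.41 × 0.950516 = 5.14229 m.
A = π(1.15)² = 4.15476 m².
Resultant F = γ·h_c·A = 9.81 × 5.14229 × 4.15476 = 209.59 kN.

F ≈ 210 kN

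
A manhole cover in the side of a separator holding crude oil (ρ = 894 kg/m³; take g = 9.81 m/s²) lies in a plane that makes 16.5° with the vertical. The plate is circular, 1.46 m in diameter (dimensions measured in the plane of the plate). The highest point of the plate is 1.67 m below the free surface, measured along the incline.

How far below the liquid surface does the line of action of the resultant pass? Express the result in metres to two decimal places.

γ = ρg = 894 × 9.81 / 1000 = 8.77014 kN/m³.
The plate makes 16.5° with the vertical, i.e. θ = 90° − 16.5° = 73.5° to the horizontal. Measuring y along the incline from the free-surface line, vertical depth h = y·sinθ with sinθ = 0.958820.
The centroid is at the centre, 0.73 m below the top of the plate, so y_c = 1.67 + 0.73 = 2.4 m and h_c = 2.4 × 0.958820 = 2.30117 m.
A = π(0.73)² = 1.67415 m².
Resultant F = γ·h_c·A = 8.77014 × 2.30117 × 1.67415 = 33.787 kN.
I_c = πr⁴/4 = π × 0.73⁴/4 = 0.223039 m⁴.
Centre of pressure: y_p = y_c + I_c/(y_c·A) = 2.4 + 0.223039/(2.4 × 1.67415) = 2.4 + 0.0555105 = 2.45551 m along the plane.
Vertically, h_p = y_p·sinθ = 2.45551 × 0.958820 = 2.35439 m.

h_p = 2.35 m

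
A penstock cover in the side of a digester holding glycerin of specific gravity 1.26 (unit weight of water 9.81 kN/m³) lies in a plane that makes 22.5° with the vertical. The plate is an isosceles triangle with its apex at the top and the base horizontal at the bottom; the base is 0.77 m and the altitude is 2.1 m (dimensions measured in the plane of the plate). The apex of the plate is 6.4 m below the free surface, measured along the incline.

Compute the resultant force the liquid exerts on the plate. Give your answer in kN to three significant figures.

F ≈ 72.0 kN

γ = 1.26 × 9.81 = 12.3606 kN/m³.
The plate makes 22.5° with the vertical, i.e. θ = 90° − 22.5° = 67.5° to the horizontal. Measuring y along the incline from the free-surface line, vertical depth h = y·sinθ with sinθ = 0.923880.
With the apex up, the centroid sits 2h/3 = 2 × 2.1/3 = 1.4 m below the apex, so y_c = 6.4 + 1.4 = 7.8 m and h_c = 7.8 × 0.923880 = 7.20626 m.
A = ½ × 0.77 × 2.1 = 0.8085 m².
Resultant F = γ·h_c·A = 12.3606 × 7.20626 × 0.8085 = 72.0161 kN.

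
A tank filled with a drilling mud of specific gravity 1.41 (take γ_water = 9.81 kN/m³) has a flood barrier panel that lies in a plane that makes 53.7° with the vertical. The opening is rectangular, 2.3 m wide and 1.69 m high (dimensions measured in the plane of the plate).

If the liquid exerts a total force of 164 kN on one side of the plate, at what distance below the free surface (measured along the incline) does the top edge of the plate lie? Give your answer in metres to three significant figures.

γ = 1.41 × 9.81 = 13.8321 kN/m³.
A = 2.3 × 1.69 = 3.887 m².
From F = γ·h_c·A, the centroid depth is h_c = 164/(13.8321 × 3.887) = 3.05029 m.
The plate makes 53.7° with the vertical, i.e. θ = 90° − 53.7° = 36.3° to the horizontal. Measuring y along the incline from the free-surface line, vertical depth h = y·sinθ with sinθ = 0.592013.
Along the incline, y_c = h_c/sinθ = 3.05029/0.592013 = 5.1524 m.
The centroid lies 1.69/2 = 0.845 m below the top edge, so the top edge sits at y_top = 5.1524 − 0.845 = 4.3074 m along the incline.

y_top ≈ 4.31 m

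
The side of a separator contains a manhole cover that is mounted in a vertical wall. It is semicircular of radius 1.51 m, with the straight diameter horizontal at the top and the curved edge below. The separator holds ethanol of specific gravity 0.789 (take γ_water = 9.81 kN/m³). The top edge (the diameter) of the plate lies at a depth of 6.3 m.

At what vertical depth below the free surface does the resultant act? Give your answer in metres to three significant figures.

γ = 0.789 × 9.81 = 7.74009 kN/m³.
The centroid of a semicircle lies 4r/(3π) = 0.640864 m from the diameter, here below the top edge, so the centroid depth is h_c = 6.3 + 0.640864 = 6.94086 m.
A = πr²/2 = π × 1.51²/2 = 3.58157 m².
Resultant F = γ·h_c·A = 7.74009 × 6.94086 × 3.58157 = 192.412 kN.
I_c = (π/8 − 8/(9π))·r⁴ = 0.109757 × 1.51⁴ = 0.570611 m⁴.
Centre of pressure: y_p = y_c + I_c/(y_c·A) = 6.94086 + 0.570611/(6.94086 × 3.58157) = 6.94086 + 0.0229537 = 6.96381 m along the plane.

h_p = 6.96 m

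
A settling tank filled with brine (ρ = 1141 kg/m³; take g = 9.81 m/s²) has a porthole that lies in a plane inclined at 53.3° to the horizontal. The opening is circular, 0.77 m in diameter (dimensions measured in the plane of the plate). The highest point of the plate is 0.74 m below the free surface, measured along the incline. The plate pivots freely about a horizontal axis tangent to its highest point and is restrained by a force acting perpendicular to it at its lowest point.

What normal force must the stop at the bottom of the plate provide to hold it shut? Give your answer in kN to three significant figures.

γ = ρg = 1141 × 9.81 / 1000 = 11.19321 kN/m³.
Let θ = 53.3° be the plate's angle to the horizontal; measure y along the incline from where the plane meets the free surface. Vertical depth h = y·sinθ with sinθ = 0.801776.
The centroid is at the centre, 0.385 m below the top of the plate, so y_c = 0.74 + 0.385 = 1.125 m and h_c = 1.125 × 0.801776 = 0.901998 m.
A = π(0.385)² = 0.465663 m².
Resultant F = γ·h_c·A = 11.19321 × 0.901998 × 0.465663 = 4.70145 kN.
I_c = πr⁴/4 = π × 0.385⁴/4 = 0.0172557 m⁴.
Centre of pressure: y_p = y_c + I_c/(y_c·A) = 1.125 + 0.0172557/(1.125 × 0.465663) = 1.125 + 0.0329388 = 1.15794 m along the plane.
The resultant acts 0.385 + 0.0329388 = 0.417939 m (along the plate) below the hinge at the top edge, so the moment about the hinge is M = F × 0.417939 = 4.70145 × 0.417939 = 1.96492 kN·m.
A normal force at the bottom, 0.77 m from the hinge, must supply this moment: P = 1.96492/0.77 = 2.55184 kN.

P ≈ 2.55 kN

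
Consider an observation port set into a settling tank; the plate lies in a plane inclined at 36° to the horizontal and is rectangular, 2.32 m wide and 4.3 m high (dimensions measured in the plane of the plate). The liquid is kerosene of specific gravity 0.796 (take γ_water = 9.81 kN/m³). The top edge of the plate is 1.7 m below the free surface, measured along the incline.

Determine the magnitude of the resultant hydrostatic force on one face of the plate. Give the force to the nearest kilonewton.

γ = 0.796 × 9.81 = 7.80876 kN/m³.
Let θ = 36° be the plate's angle to the horizontal; measure y along the incline from where the plane meets the free surface. Vertical depth h = y·sinθ with sinθ = 0.587785.
The centroid lies 4.3/2 = 2.15 m below the top edge, so y_c = 1.7 + 2.15 = 3.85 m and h_c = 3.85 × 0.587785 = 2.26297 m.
A = 2.32 × 4.3 = 9.976 m².
Resultant F = γ·h_c·A = 7.80876 × 2.26297 × 9.976 = 176.286 kN.

F ≈ 176 kN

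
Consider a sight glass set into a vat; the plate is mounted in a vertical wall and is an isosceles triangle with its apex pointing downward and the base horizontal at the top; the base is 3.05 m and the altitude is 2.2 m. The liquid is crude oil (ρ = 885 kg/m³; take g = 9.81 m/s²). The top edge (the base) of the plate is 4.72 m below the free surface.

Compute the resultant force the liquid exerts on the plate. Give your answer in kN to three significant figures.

F ≈ 159 kN

γ = ρg = 885 × 9.81 / 1000 = 8.68185 kN/m³.
With the apex down, the centroid sits h/3 = 2.2/3 = 0.733333 m below the base (the top edge), so the centroid depth is h_c = 4.72 + 0.733333 = 5.45333 m.
A = ½ × 3.05 × 2.2 = 3.355 m².
Resultant F = γ·h_c·A = 8.68185 × 5.45333 × 3.355 = 158.842 kN.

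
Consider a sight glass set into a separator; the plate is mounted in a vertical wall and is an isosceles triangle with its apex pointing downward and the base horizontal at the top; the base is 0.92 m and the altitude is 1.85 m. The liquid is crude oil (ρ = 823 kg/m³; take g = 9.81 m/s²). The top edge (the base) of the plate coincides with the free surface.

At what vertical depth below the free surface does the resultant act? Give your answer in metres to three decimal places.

h_p = 0.925 m

γ = ρg = 823 × 9.81 / 1000 = 8.07363 kN/m³.
With the apex down, the centroid sits h/3 = 1.85/3 = 0.616667 m below the base (the top edge), so the centroid depth is h_c = 0.616667 m.
A = ½ × 0.92 × 1.85 = 0.851 m².
Resultant F = γ·h_c·A = 8.07363 × 0.616667 × 0.851 = 4.23691 kN.
I_c = b·h³/36 = 0.92 × 1.85³/36 = 0.161808 m⁴.
Centre of pressure: y_p = y_c + I_c/(y_c·A) = 0.616667 + 0.161808/(0.616667 × 0.851) = 0.616667 + 0.308333 = 0.925 m along the plane.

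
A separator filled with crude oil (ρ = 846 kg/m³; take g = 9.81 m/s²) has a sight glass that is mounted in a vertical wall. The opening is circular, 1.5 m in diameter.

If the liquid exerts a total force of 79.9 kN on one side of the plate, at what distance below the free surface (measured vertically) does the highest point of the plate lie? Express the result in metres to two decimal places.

d_top ≈ 4.70 m

γ = ρg = 846 × 9.81 / 1000 = 8.29926 kN/m³.
A = π(0.75)² = 1.76715 m².
From F = γ·h_c·A, the centroid depth is h_c = 79.9/(8.29926 × 1.76715) = 5.44796 m.
The centroid is at the centre, 0.75 m below the top of the plate, so the highest point sits at h_top = 5.44796 − 0.75 = 4.69796 m below the surface.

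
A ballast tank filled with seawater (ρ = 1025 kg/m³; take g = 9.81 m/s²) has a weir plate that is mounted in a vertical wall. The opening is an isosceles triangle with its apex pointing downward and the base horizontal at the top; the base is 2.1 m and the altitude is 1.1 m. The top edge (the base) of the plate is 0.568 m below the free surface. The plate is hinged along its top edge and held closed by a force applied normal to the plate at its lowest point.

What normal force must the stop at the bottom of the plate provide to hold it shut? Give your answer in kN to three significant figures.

P ≈ 4.33 kN

γ = ρg = 1025 × 9.81 / 1000 = 10.05525 kN/m³.
With the apex down, the centroid sits h/3 = 1.1/3 = 0.366667 m below the base (the top edge), so the centroid depth is h_c = 0.568 + 0.366667 = 0.934667 m.
A = ½ × 2.1 × 1.1 = 1.155 m².
Resultant F = γ·h_c·A = 10.05525 × 0.934667 × 1.155 = 10.855 kN.
I_c = b·h³/36 = 2.1 × 1.1³/36 = 0.0776417 m⁴.
Centre of pressure: y_p = y_c + I_c/(y_c·A) = 0.934667 + 0.0776417/(0.934667 × 1.155) = 0.934667 + 0.0719211 = 1.00659 m along the plane.
The resultant acts 0.366667 + 0.0719211 = 0.438588 m (along the plate) below the hinge at the top edge, so the moment about the hinge is M = F × 0.438588 = 10.855 × 0.438588 = 4.76087 kN·m.
A normal force at the bottom, 1.1 m from the hinge, must supply this moment: P = 4.76087/1.1 = 4.32806 kN.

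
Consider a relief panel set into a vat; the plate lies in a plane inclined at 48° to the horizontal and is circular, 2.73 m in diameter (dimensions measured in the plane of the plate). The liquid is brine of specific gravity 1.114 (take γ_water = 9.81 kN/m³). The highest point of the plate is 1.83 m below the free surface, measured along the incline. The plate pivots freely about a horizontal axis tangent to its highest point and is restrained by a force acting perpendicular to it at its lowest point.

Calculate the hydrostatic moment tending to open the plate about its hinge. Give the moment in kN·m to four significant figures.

M ≈ 229.5 kN·m

γ = 1.114 × 9.81 = 10.92834 kN/m³.
Let θ = 48° be the plate's angle to the horizontal; measure y along the incline from where the plane meets the free surface. Vertical depth h = y·sinθ with sinθ = 0.743145.
The centroid is at the centre, 1.365 m below the top of the plate, so y_c = 1.83 + 1.365 = 3.195 m and h_c = 3.195 × 0.743145 = 2.37435 m.
A = π(1.365)² = 5.85349 m².
Resultant F = γ·h_c·A = 10.92834 × 2.37435 × 5.85349 = 151.885 kN.
I_c = πr⁴/4 = π × 1.365⁴/4 = 2.72659 m⁴.
Centre of pressure: y_p = y_c + I_c/(y_c·A) = 3.195 + 2.72659/(3.195 × 5.85349) = 3.195 + 0.145792 = 3.34079 m along the plane.
The resultant acts 1.365 + 0.145792 = 1.51079 m (along the plate) below the hinge at the top edge, so the moment about the hinge is M = F × 1.51079 = 151.885 × 1.51079 = 229.466 kN·m.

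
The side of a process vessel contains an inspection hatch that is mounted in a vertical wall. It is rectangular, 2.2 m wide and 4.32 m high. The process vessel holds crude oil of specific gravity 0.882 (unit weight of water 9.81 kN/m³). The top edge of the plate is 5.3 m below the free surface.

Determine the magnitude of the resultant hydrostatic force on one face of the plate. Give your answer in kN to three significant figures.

F ≈ 613 kN

γ = 0.882 × 9.81 = 8.65242 kN/m³.
The centroid lies 4.32/2 = 2.16 m below the top edge, so the centroid depth is h_c = 5.3 + 2.16 = 7.46 m.
A = 2.2 × 4.32 = 9.504 m².
Resultant F = γ·h_c·A = 8.65242 × 7.46 × 9.504 = 613.455 kN.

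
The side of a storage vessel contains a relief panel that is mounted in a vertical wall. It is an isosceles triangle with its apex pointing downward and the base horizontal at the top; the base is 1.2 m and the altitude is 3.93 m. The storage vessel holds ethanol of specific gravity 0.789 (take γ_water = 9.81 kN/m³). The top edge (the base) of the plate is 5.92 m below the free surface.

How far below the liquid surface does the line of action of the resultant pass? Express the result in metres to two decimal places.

h_p = 7.35 m

γ = 0.789 × 9.81 = 7.74009 kN/m³.
With the apex down, the centroid sits h/3 = 3.93/3 = 1.31 m below the base (the top edge), so the centroid depth is h_c = 5.92 + 1.31 = 7.23 m.
A = ½ × 1.2 × 3.93 = 2.358 m².
Resultant F = γ·h_c·A = 7.74009 × 7.23 × 2.358 = 131.956 kN.
I_c = b·h³/36 = 1.2 × 3.93³/36 = 2.02328 m⁴.
Centre of pressure: y_p = y_c + I_c/(y_c·A) = 7.23 + 2.02328/(7.23 × 2.358) = 7.23 + 0.118679 = 7.34868 m along the plane.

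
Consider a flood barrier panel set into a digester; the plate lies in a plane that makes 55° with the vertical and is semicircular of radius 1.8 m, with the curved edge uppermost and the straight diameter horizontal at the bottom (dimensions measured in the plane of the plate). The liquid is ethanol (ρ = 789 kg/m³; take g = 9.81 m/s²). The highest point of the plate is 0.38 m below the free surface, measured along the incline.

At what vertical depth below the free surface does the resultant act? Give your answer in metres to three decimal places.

γ = ρg = 789 × 9.81 / 1000 = 7.74009 kN/m³.
The plate makes 55° with the vertical, i.e. θ = 90° − 55° = 35° to the horizontal. Measuring y along the incline from the free-surface line, vertical depth h = y·sinθ with sinθ = 0.573576.
The centroid lies 4r/(3π) = 0.763944 m above the diameter, so r − 4r/(3π) = 1.8 − 0.763944 = 1.03606 m below the topmost point, so y_c = 0.38 + 1.03606 = 1.41606 m and h_c = 1.41606 × 0.573576 = 0.812218 m.
A = πr²/2 = π × 1.8²/2 = 5.08938 m².
Resultant F = γ·h_c·A = 7.74009 × 0.812218 × 5.08938 = 31.9951 kN.
I_c = (π/8 − 8/(9π))·r⁴ = 0.109757 × 1.8⁴ = 1.15219 m⁴.
Centre of pressure: y_p = y_c + I_c/(y_c·A) = 1.41606 + 1.15219/(1.41606 × 5.08938) = 1.41606 + 0.159874 = 1.57593 m along the plane.
Vertically, h_p = y_p·sinθ = 1.57593 × 0.573576 = 0.903916 m.

h_p = 0.904 m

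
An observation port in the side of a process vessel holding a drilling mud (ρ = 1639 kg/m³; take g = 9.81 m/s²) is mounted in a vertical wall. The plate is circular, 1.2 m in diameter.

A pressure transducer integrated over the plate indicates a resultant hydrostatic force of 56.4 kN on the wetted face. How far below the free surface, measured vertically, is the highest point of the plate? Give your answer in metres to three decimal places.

γ = ρg = 1639 × 9.81 / 1000 = 16.07859 kN/m³.
A = π(0.6)² = 1.13097 m².
From F = γ·h_c·A, the centroid depth is h_c = 56.4/(16.07859 × 1.13097) = 3.10156 m.
The centroid is at the centre, 0.6 m below the top of the plate, so the highest point sits at h_top = 3.10156 − 0.6 = 2.50156 m below the surface.

d_top ≈ 2.502 m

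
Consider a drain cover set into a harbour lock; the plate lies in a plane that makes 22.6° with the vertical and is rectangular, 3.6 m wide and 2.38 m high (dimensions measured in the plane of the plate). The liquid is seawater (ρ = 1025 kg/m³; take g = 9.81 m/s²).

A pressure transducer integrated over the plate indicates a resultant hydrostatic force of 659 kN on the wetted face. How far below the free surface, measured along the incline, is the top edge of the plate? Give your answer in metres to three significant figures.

γ = ρg = 1025 × 9.81 / 1000 = 10.05525 kN/m³.
A = 3.6 × 2.38 = 8.568 m².
From F = γ·h_c·A, the centroid depth is h_c = 659/(10.05525 × 8.568) = 7.64915 m.
The plate makes 22.6° with the vertical, i.e. θ = 90° − 22.6° = 67.4° to the horizontal. Measuring y along the incline from the free-surface line, vertical depth h = y·sinθ with sinθ = 0.923210.
Along the incline, y_c = h_c/sinθ = 7.64915/0.923210 = 8.28538 m.
The centroid lies 2.38/2 = 1.19 m below the top edge, so the top edge sits at y_top = 8.28538 − 1.19 = 7.09538 m along the incline.

y_top ≈ 7.10 m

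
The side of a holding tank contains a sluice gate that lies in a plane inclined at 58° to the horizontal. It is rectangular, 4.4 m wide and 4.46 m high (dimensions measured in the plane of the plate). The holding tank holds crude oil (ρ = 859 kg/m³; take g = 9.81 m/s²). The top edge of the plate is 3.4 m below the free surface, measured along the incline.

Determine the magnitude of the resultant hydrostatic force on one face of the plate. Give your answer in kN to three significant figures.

γ = ρg = 859 × 9.81 / 1000 = 8.42679 kN/m³.
Let θ = 58° be the plate's angle to the horizontal; measure y along the incline from where the plane meets the free surface. Vertical depth h = y·sinθ with sinθ = 0.848048.
The centroid lies 4.46/2 = 2.23 m below the top edge, so y_c = 3.4 + 2.23 = 5.63 m and h_c = 5.63 × 0.848048 = 4.77451 m.
A = 4.4 × 4.46 = 19.624 m².
Resultant F = γ·h_c·A = 8.42679 × 4.77451 × 19.624 = 789.548 kN.

F ≈ 790 kN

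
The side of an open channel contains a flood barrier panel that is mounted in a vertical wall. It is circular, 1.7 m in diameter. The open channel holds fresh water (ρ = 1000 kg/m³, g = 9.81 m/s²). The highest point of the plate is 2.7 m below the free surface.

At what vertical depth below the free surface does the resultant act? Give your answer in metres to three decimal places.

γ = ρg = 1000 × 9.81 = 9810 N/m³ = 9.81 kN/m³.
The centroid is at the centre, 0.85 m below the top of the plate, so the centroid depth is h_c = 2.7 + 0.85 = 3.55 m.
A = π(0.85)² = 2.2698 m².
Resultant F = γ·h_c·A = 9.81 × 3.55 × 2.2698 = 79.0469 kN.
I_c = πr⁴/4 = π × 0.85⁴/4 = 0.409983 m⁴.
Centre of pressure: y_p = y_c + I_c/(y_c·A) = 3.55 + 0.409983/(3.55 × 2.2698) = 3.55 + 0.0508803 = 3.60088 m along the plane.

h_p = 3.601 m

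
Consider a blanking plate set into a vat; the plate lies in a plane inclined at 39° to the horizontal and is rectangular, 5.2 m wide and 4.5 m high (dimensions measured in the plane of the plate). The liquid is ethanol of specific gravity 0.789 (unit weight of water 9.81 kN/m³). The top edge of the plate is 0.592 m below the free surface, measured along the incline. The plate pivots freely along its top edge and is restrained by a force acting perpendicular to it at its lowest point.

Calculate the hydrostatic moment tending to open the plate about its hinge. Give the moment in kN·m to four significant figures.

γ = 0.789 × 9.81 = 7.74009 kN/m³.
Let θ = 39° be the plate's angle to the horizontal; measure y along the incline from where the plane meets the free surface. Vertical depth h = y·sinθ with sinθ = 0.629320.
The centroid lies 4.5/2 = 2.25 m below the top edge, so y_c = 0.592 + 2.25 = 2.842 m and h_c = 2.842 × 0.629320 = 1.78853 m.
A = 5.2 × 4.5 = 23.4 m².
Resultant F = γ·h_c·A = 7.74009 × 1.78853 × 23.4 = 323.935 kN.
I_c = b·h³/12 = 5.2 × 4.5³/12 = 39.4875 m⁴.
Centre of pressure: y_p = y_c + I_c/(y_c·A) = 2.842 + 39.4875/(2.842 × 23.4) = 2.842 + 0.593772 = 3.43577 m along the plane.
The resultant acts 2.25 + 0.593772 = 2.84377 m (along the plate) below the hinge at the top edge, so the moment about the hinge is M = F × 2.84377 = 323.935 × 2.84377 = 921.197 kN·m.

M ≈ 921.2 kN·m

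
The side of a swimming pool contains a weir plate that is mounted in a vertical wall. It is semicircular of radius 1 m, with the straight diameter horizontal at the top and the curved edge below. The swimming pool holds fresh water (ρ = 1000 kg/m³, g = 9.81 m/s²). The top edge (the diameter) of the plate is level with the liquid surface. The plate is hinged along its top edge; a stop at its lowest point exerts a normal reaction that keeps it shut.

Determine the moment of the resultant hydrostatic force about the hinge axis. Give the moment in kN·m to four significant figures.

γ = ρg = 1000 × 9.81 = 9810 N/m³ = 9.81 kN/m³.
The centroid of a semicircle lies 4r/(3π) = 0.424413 m from the diameter, here below the top edge, so the centroid depth is h_c = 0.424413 m.
A = πr²/2 = π × 1²/2 = 1.5708 m².
Resultant F = γ·h_c·A = 9.81 × 0.424413 × 1.5708 = 6.54001 kN.
I_c = (π/8 − 8/(9π))·r⁴ = 0.109757 × 1⁴ = 0.109757 m⁴.
Centre of pressure: y_p = y_c + I_c/(y_c·A) = 0.424413 + 0.109757/(0.424413 × 1.5708) = 0.424413 + 0.164635 = 0.589048 m along the plane.
The resultant acts 0.424413 + 0.164635 = 0.589048 m (along the plate) below the hinge at the top edge, so the moment about the hinge is M = F × 0.589048 = 6.54001 × 0.589048 = 3.85238 kN·m.

M ≈ 3.852 kN·m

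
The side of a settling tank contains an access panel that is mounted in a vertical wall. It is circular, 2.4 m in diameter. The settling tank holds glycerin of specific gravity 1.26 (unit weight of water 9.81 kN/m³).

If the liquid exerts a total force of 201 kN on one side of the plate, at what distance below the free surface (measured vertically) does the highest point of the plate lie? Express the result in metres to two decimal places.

d_top ≈ 2.39 m

γ = 1.26 × 9.81 = 12.3606 kN/m³.
A = π(1.2)² = 4.52389 m².
From F = γ·h_c·A, the centroid depth is h_c = 201/(12.3606 × 4.52389) = 3.59455 m.
The centroid is at the centre, 1.2 m below the top of the plate, so the highest point sits at h_top = 3.59455 − 1.2 = 2.39455 m below the surface.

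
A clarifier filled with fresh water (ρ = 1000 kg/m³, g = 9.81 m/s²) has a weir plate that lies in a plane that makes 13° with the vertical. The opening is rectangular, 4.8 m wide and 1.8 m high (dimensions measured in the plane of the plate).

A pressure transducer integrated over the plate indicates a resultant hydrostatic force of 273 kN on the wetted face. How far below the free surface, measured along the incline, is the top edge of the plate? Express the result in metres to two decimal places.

y_top ≈ 2.41 m

γ = ρg = 1000 × 9.81 = 9810 N/m³ = 9.81 kN/m³.
A = 4.8 × 1.8 = 8.64 m².
From F = γ·h_c·A, the centroid depth is h_c = 273/(9.81 × 8.64) = 3.22092 m.
The plate makes 13° with the vertical, i.e. θ = 90° − 13° = 77° to the horizontal. Measuring y along the incline from the free-surface line, vertical depth h = y·sinθ with sinθ = 0.974370.
Along the incline, y_c = h_c/sinθ = 3.22092/0.974370 = 3.30564 m.
The centroid lies 1.8/2 = 0.9 m below the top edge, so the top edge sits at y_top = 3.30564 − 0.9 = 2.40564 m along the incline.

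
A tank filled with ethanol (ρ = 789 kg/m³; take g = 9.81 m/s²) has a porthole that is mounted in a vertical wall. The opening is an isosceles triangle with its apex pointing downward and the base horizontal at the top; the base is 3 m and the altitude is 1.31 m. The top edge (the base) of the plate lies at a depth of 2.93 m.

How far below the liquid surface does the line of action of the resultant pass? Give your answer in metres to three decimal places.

h_p = 3.395 m

γ = ρg = 789 × 9.81 / 1000 = 7.74009 kN/m³.
With the apex down, the centroid sits h/3 = 1.31/3 = 0.436667 m below the base (the top edge), so the centroid depth is h_c = 2.93 + 0.436667 = 3.36667 m.
A = ½ × 3 × 1.31 = 1.965 m².
Resultant F = γ·h_c·A = 7.74009 × 3.36667 × 1.965 = 51.2046 kN.
I_c = b·h³/36 = 3 × 1.31³/36 = 0.187341 m⁴.
Centre of pressure: y_p = y_c + I_c/(y_c·A) = 3.36667 + 0.187341/(3.36667 × 1.965) = 3.36667 + 0.0283185 = 3.39499 m along the plane.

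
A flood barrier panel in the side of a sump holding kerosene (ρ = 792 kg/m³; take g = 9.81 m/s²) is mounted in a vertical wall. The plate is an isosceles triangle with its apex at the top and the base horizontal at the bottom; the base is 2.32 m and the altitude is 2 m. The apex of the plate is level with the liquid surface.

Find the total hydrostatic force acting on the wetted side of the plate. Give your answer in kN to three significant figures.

F ≈ 24.0 kN

γ = ρg = 792 × 9.81 / 1000 = 7.76952 kN/m³.
With the apex up, the centroid sits 2h/3 = 2 × 2/3 = 1.33333 m below the apex, so the centroid depth is h_c = 1.33333 m.
A = ½ × 2.32 × 2 = 2.32 m².
Resultant F = γ·h_c·A = 7.76952 × 1.33333 × 2.32 = 24.0337 kN.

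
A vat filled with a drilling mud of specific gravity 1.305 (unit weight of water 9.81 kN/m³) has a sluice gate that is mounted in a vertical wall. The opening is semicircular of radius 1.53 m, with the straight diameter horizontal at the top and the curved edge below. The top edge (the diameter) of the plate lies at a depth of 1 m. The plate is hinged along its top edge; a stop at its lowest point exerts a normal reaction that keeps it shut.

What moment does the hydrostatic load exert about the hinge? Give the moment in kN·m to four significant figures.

γ = 1.305 × 9.81 = 12.80205 kN/m³.
The centroid of a semicircle lies 4r/(3π) = 0.649352 m from the diameter, here below the top edge, so the centroid depth is h_c = 1 + 0.649352 = 1.64935 m.
A = πr²/2 = π × 1.53²/2 = 3.67708 m².
Resultant F = γ·h_c·A = 12.80205 × 1.64935 × 3.67708 = 77.6418 kN.
I_c = (π/8 − 8/(9π))·r⁴ = 0.109757 × 1.53⁴ = 0.601448 m⁴.
Centre of pressure: y_p = y_c + I_c/(y_c·A) = 1.64935 + 0.601448/(1.64935 × 3.67708) = 1.64935 + 0.0991704 = 1.74852 m along the plane.
The resultant acts 0.649352 + 0.0991704 = 0.748522 m (along the plate) below the hinge at the top edge, so the moment about the hinge is M = F × 0.748522 = 77.6418 × 0.748522 = 58.1166 kN·m.

M ≈ 58.12 kN·m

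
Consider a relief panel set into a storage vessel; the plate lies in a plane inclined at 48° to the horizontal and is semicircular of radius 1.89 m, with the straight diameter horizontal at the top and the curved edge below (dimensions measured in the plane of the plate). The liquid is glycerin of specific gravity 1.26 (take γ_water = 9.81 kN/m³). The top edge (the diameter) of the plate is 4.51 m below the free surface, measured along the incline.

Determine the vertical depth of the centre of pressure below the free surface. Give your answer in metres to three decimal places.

γ = 1.26 × 9.81 = 12.3606 kN/m³.
Let θ = 48° be the plate's angle to the horizontal; measure y along the incline from where the plane meets the free surface. Vertical depth h = y·sinθ with sinθ = 0.743145.
The centroid of a semicircle lies 4r/(3π) = 0.802141 m from the diameter, here below the top edge, so y_c = 4.51 + 0.802141 = 5.31214 m and h_c = 5.31214 × 0.743145 = 3.94769 m.
A = πr²/2 = π × 1.89²/2 = 5.61104 m².
Resultant F = γ·h_c·A = 12.3606 × 3.94769 × 5.61104 = 273.795 kN.
I_c = (π/8 − 8/(9π))·r⁴ = 0.109757 × 1.89⁴ = 1.40049 m⁴.
Centre of pressure: y_p = y_c + I_c/(y_c·A) = 5.31214 + 1.40049/(5.31214 × 5.61104) = 5.31214 + 0.0469859 = 5.35913 m along the plane.
Vertically, h_p = y_p·sinθ = 5.35913 × 0.743145 = 3.98261 m.

h_p = 3.983 m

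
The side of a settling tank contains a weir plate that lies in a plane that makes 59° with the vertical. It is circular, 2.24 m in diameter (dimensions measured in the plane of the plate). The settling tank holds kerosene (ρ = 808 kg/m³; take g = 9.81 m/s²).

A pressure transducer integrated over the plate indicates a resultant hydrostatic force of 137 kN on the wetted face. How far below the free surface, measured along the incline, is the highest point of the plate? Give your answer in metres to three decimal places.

y_top ≈ 7.396 m

γ = ρg = 808 × 9.81 / 1000 = 7.92648 kN/m³.
A = π(1.12)² = 3.94081 m².
From F = γ·h_c·A, the centroid depth is h_c = 137/(7.92648 × 3.94081) = 4.38586 m.
The plate makes 59° with the vertical, i.e. θ = 90° − 59° = 31° to the horizontal. Measuring y along the incline from the free-surface line, vertical depth h = y·sinθ with sinθ = 0.515038.
Along the incline, y_c = h_c/sinθ = 4.38586/0.515038 = 8.5156 m.
The centroid is at the centre, 1.12 m below the top of the plate, so the highest point sits at y_top = 8.5156 − 1.12 = 7.3956 m along the incline.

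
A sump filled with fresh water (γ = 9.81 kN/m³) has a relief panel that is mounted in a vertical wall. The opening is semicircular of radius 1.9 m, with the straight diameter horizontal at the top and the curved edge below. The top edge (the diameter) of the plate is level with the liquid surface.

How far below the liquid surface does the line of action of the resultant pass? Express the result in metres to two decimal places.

h_p = 1.12 m

γ = 9.81 kN/m³.
The centroid of a semicircle lies 4r/(3π) = 0.806385 m from the diameter, here below the top edge, so the centroid depth is h_c = 0.806385 m.
A = πr²/2 = π × 1.9²/2 = 5.67057 m².
Resultant F = γ·h_c·A = 9.81 × 0.806385 × 5.67057 = 44.8578 kN.
I_c = (π/8 − 8/(9π))·r⁴ = 0.109757 × 1.9⁴ = 1.43036 m⁴.
Centre of pressure: y_p = y_c + I_c/(y_c·A) = 0.806385 + 1.43036/(0.806385 × 5.67057) = 0.806385 + 0.312807 = 1.11919 m along the plane.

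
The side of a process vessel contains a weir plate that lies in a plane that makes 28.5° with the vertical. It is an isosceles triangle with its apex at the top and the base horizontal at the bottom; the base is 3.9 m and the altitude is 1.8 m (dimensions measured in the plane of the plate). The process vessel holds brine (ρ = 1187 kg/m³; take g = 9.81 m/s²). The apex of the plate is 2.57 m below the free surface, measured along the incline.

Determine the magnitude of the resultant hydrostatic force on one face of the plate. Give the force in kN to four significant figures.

F ≈ 135.4 kN

γ = ρg = 1187 × 9.81 / 1000 = 11.64447 kN/m³.
The plate makes 28.5° with the vertical, i.e. θ = 90° − 28.5° = 61.5° to the horizontal. Measuring y along the incline from the free-surface line, vertical depth h = y·sinθ with sinθ = 0.878817.
With the apex up, the centroid sits 2h/3 = 2 × 1.8/3 = 1.2 m below the apex, so y_c = 2.57 + 1.2 = 3.77 m and h_c = 3.77 × 0.878817 = 3.31314 m.
A = ½ × 3.9 × 1.8 = 3.51 m².
Resultant F = γ·h_c·A = 11.64447 × 3.31314 × 3.51 = 135.415 kN.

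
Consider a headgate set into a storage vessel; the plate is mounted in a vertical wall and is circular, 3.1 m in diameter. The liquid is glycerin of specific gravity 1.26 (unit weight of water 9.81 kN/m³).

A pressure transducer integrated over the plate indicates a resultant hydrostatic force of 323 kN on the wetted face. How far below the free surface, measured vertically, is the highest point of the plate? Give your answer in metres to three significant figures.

d_top ≈ 1.91 m

γ = 1.26 × 9.81 = 12.3606 kN/m³.
A = π(1.55)² = 7.54768 m².
From F = γ·h_c·A, the centroid depth is h_c = 323/(12.3606 × 7.54768) = 3.46218 m.
The centroid is at the centre, 1.55 m below the top of the plate, so the highest point sits at h_top = 3.46218 − 1.55 = 1.91218 m below the surface.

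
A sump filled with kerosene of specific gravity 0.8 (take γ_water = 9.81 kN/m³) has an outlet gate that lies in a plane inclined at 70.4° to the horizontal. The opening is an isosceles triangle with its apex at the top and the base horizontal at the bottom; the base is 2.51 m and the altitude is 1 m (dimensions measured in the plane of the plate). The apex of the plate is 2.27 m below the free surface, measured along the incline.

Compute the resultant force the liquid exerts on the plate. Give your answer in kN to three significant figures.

γ = 0.8 × 9.81 = 7.848 kN/m³.
Let θ = 70.4° be the plate's angle to the horizontal; measure y along the incline from where the plane meets the free surface. Vertical depth h = y·sinθ with sinθ = 0.942057.
With the apex up, the centroid sits 2h/3 = 2 × 1/3 = 0.666667 m below the apex, so y_c = 2.27 + 0.666667 = 2.93667 m and h_c = 2.93667 × 0.942057 = 2.76651 m.
A = ½ × 2.51 × 1 = 1.255 m².
Resultant F = γ·h_c·A = 7.848 × 2.76651 × 1.255 = 27.248 kN.

F ≈ 27.2 kN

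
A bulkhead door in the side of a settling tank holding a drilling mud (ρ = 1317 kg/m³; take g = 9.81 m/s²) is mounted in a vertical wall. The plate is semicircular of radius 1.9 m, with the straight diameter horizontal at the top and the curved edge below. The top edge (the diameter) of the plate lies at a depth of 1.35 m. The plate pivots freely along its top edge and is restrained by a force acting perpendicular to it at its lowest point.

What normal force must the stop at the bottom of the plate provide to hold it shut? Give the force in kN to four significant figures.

γ = ρg = 1317 × 9.81 / 1000 = 12.91977 kN/m³.
The centroid of a semicircle lies 4r/(3π) = 0.806385 m from the diameter, here below the top edge, so the centroid depth is h_c = 1.35 + 0.806385 = 2.15639 m.
A = πr²/2 = π × 1.9²/2 = 5.67057 m².
Resultant F = γ·h_c·A = 12.91977 × 2.15639 × 5.67057 = 157.982 kN.
I_c = (π/8 − 8/(9π))·r⁴ = 0.109757 × 1.9⁴ = 1.43036 m⁴.
Centre of pressure: y_p = y_c + I_c/(y_c·A) = 2.15639 + 1.43036/(2.15639 × 5.67057) = 2.15639 + 0.116975 = 2.27337 m along the plane.
The resultant acts 0.806385 + 0.116975 = 0.92336 m (along the plate) below the hinge at the top edge, so the moment about the hinge is M = F × 0.92336 = 157.982 × 0.92336 = 145.874 kN·m.
A normal force at the bottom, 1.9 m from the hinge, must supply this moment: P = 145.874/1.9 = 76.7758 kN.

P ≈ 76.78 kN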